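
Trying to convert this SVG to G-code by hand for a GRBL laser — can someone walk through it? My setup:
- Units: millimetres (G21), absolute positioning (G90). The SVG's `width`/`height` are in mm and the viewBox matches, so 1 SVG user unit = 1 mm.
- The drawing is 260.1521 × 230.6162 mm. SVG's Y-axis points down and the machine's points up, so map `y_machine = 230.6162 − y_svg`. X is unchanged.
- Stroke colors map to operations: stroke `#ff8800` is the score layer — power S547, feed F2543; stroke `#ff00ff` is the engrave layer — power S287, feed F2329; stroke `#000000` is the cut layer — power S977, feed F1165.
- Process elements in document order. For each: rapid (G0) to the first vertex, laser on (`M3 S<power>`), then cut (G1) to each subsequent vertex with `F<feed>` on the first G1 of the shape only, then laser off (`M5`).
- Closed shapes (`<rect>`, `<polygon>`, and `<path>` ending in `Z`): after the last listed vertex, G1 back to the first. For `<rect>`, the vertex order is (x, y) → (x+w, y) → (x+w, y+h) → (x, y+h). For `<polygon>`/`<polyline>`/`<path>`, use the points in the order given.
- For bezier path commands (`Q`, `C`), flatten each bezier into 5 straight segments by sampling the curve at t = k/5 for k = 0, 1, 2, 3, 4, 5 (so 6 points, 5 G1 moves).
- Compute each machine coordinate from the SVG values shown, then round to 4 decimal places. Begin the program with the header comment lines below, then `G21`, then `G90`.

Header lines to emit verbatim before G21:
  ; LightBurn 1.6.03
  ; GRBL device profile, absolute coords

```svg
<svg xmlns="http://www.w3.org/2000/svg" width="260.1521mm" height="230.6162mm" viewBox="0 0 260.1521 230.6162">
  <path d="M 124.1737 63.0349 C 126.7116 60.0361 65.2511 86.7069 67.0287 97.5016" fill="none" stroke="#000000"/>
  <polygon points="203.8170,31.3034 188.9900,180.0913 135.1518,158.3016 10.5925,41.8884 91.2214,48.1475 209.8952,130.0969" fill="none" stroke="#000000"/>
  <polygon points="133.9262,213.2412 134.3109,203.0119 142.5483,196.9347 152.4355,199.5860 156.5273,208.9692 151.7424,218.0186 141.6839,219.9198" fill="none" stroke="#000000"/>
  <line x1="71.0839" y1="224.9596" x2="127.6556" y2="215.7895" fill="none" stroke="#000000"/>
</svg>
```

viewBox `0 0 260.1521 230.6162` with mm width/height → 1 unit = 1 mm. Flip: y_m = 230.6162 − y_svg.

**Shape 1** — `<path>` cubic bezier, stroke `#000000` → cut (S977, F1165). Control points (SVG): P0=(124.1737,63.0349), P1=(126.7116,60.0361), P2=(65.2511,86.7069), P3=(67.0287,97.5016); sampled at t=k/5. Machine vertices: (124.1737,167.5813) → (119.0345,166.1846) → (104.6431,159.8534) → (87.1067,150.7738) → (72.5328,141.1322) → (67.0287,133.1146). Open path.

**Shape 2** — `<polygon>` closed polygon, stroke `#000000` → cut (S977, F1165). Machine vertices: (203.8170,199.3128) → (188.9900,50.5249) → (135.1518,72.3146) → (10.5925,188.7278) → (91.2214,182.4687) → (209.8952,100.5193) → (203.8170,199.3128). Closed: final G1 returns to the first vertex.

**Shape 3** — `<polygon>` regular polygon, stroke `#000000` → cut (S977, F1165). Machine vertices: (133.9262,17.3750) → (134.3109,27.6043) → (142.5483,33.6815) → (152.4355,31.0302) → (156.5273,21.6470) → (151.7424,12.5976) → (141.6839,10.6964) → (133.9262,17.3750). Closed: final G1 returns to the first vertex.

**Shape 4** — `<line>` line segment, stroke `#000000` → cut (S977, F1165). Machine vertices: (71.0839,5.6566) → (127.6556,14.8267). Open path.

; LightBurn 1.6.03
; GRBL device profile, absolute coords
G21
G90
G0 X124.1737 Y167.5813
M3 S977
G1 X119.0345 Y166.1846 F1165
G1 X104.6431 Y159.8534
G1 X87.1067 Y150.7738
G1 X72.5328 Y141.1322
G1 X67.0287 Y133.1146
M5
G0 X203.8170 Y199.3128
M3 S977
G1 X188.9900 Y50.5249 F1165
G1 X135.1518 Y72.3146
G1 X10.5925 Y188.7278
G1 X91.2214 Y182.4687
G1 X209.8952 Y100.5193
G1 X203.8170 Y199.3128
M5
G0 X133.9262 Y17.3750
M3 S977
G1 X134.3109 Y27.6043 F1165
G1 X142.5483 Y33.6815
G1 X152.4355 Y31.0302
G1 X156.5273 Y21.6470
G1 X151.7424 Y12.5976
G1 X141.6839 Y10.6964
G1 X133.9262 Y17.3750
M5
G0 X71.0839 Y5.6566
M3 S977
G1 X127.6556 Y14.8267 F1165
M5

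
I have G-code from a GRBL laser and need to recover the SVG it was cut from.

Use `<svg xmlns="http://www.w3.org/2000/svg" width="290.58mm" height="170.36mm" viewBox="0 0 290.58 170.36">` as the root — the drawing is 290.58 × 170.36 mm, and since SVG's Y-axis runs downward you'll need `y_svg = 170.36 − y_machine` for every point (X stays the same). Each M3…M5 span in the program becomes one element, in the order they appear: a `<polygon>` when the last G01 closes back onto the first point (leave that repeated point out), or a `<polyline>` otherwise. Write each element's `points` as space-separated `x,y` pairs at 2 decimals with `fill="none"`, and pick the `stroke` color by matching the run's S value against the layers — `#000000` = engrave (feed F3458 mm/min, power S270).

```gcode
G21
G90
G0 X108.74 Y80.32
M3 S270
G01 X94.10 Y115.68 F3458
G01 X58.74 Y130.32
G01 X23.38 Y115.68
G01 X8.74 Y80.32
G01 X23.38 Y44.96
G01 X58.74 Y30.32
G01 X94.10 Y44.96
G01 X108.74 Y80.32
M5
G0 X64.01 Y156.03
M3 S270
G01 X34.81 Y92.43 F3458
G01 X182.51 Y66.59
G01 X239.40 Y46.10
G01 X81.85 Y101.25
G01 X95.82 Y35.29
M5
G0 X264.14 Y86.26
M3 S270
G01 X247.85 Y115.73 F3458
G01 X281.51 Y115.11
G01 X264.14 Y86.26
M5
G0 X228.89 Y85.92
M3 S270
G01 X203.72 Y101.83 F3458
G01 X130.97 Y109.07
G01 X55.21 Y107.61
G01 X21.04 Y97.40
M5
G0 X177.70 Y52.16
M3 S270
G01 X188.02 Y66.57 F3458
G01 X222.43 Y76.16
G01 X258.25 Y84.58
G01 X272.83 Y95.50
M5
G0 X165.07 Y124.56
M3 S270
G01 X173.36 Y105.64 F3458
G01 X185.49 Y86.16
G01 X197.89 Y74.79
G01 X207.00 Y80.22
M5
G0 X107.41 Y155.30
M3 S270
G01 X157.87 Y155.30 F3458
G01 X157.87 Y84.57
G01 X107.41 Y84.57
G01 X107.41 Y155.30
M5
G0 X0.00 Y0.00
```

Each laser-on run becomes one SVG element. Flip Y back into SVG space with y_svg = 170.36 − y_machine. Every run uses S270, so all elements get stroke `#000000` (engrave).

Run 1: The run returns to its start, so emit a `<polygon>` with points (Y-flipped): 108.74,90.04 94.10,54.68 58.74,40.04 23.38,54.68 8.74,90.04 23.38,125.40 58.74,140.04 94.10,125.40.

Run 2: The run is open, so emit a `<polyline>` with points (Y-flipped): 64.01,14.33 34.81,77.93 182.51,103.77 239.40,124.26 81.85,69.11 95.82,135.07.

Run 3: The run returns to its start, so emit a `<polygon>` with points (Y-flipped): 264.14,84.10 247.85,54.63 281.51,55.25.

Run 4: The run is open, so emit a `<polyline>` with points (Y-flipped): 228.89,84.44 203.72,68.53 130.97,61.29 55.21,62.75 21.04,72.96.

Run 5: The run is open, so emit a `<polyline>` with points (Y-flipped): 177.70,118.20 188.02,103.79 222.43,94.20 258.25,85.78 272.83,74.86.

Run 6: The run is open, so emit a `<polyline>` with points (Y-flipped): 165.07,45.80 173.36,64.72 185.49,84.20 197.89,95.57 207.00,90.14.

Run 7: The run returns to its start, so emit a `<polygon>` with points (Y-flipped): 107.41,15.06 157.87,15.06 157.87,85.79 107.41,85.79.

<svg xmlns="http://www.w3.org/2000/svg" width="290.58mm" height="170.36mm" viewBox="0 0 290.58 170.36">
  <polygon points="108.74,90.04 94.10,54.68 58.74,40.04 23.38,54.68 8.74,90.04 23.38,125.40 58.74,140.04 94.10,125.40" fill="none" stroke="#000000"/>
  <polyline points="64.01,14.33 34.81,77.93 182.51,103.77 239.40,124.26 81.85,69.11 95.82,135.07" fill="none" stroke="#000000"/>
  <polygon points="264.14,84.10 247.85,54.63 281.51,55.25" fill="none" stroke="#000000"/>
  <polyline points="228.89,84.44 203.72,68.53 130.97,61.29 55.21,62.75 21.04,72.96" fill="none" stroke="#000000"/>
  <polyline points="177.70,118.20 188.02,103.79 222.43,94.20 258.25,85.78 272.83,74.86" fill="none" stroke="#000000"/>
  <polyline points="165.07,45.80 173.36,64.72 185.49,84.20 197.89,95.57 207.00,90.14" fill="none" stroke="#000000"/>
  <polygon points="107.41,15.06 157.87,15.06 157.87,85.79 107.41,85.79" fill="none" stroke="#000000"/>
</svg>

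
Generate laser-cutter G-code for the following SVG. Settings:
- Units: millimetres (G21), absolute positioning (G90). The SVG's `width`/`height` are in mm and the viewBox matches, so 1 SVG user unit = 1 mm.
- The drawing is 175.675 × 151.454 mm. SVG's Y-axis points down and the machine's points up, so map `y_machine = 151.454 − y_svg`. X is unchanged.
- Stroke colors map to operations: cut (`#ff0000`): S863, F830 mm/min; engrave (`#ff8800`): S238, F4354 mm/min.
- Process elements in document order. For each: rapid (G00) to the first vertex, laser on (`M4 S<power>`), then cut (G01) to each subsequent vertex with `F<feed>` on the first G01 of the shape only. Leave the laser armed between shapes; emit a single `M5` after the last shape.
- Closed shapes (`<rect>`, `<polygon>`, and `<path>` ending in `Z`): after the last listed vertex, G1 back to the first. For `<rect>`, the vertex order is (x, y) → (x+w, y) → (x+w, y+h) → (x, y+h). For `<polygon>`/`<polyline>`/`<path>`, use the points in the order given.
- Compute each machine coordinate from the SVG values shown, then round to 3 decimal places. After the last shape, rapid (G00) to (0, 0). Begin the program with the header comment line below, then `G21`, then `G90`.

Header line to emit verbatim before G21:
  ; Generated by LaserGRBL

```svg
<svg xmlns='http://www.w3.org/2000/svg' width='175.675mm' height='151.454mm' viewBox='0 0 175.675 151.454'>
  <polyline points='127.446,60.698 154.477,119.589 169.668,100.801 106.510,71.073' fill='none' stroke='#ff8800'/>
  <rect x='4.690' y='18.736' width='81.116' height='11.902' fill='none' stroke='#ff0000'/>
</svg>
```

; Generated by LaserGRBL
G21
G90
G00 X127.446 Y90.756
M4 S238
G01 X154.477 Y31.865 F4354
G01 X169.668 Y50.653
G01 X106.510 Y80.381
G00 X4.690 Y132.718
M4 S863
G01 X85.806 Y132.718 F830
G01 X85.806 Y120.816
G01 X4.690 Y120.816
G01 X4.690 Y132.718
M5
G00 X0.000 Y0.000

Since the viewBox matches the mm dimensions, user units are millimetres directly. The only transform is the Y-flip y_m = 151.454 − y_svg.

Shape 1 is a open polyline drawn with `<polyline>`. Its stroke #ff8800 means engrave at S238, F4354. After flipping Y the toolpath is (127.446,90.756) → (154.477,31.865) → (169.668,50.653) → (106.510,80.381).

Shape 2 is a rectangle drawn with `<rect>`. Its stroke #ff0000 means cut at S863, F830. After flipping Y the toolpath is (4.690,132.718) → (85.806,132.718) → (85.806,120.816) → (4.690,120.816) → (4.690,132.718), returning to the start.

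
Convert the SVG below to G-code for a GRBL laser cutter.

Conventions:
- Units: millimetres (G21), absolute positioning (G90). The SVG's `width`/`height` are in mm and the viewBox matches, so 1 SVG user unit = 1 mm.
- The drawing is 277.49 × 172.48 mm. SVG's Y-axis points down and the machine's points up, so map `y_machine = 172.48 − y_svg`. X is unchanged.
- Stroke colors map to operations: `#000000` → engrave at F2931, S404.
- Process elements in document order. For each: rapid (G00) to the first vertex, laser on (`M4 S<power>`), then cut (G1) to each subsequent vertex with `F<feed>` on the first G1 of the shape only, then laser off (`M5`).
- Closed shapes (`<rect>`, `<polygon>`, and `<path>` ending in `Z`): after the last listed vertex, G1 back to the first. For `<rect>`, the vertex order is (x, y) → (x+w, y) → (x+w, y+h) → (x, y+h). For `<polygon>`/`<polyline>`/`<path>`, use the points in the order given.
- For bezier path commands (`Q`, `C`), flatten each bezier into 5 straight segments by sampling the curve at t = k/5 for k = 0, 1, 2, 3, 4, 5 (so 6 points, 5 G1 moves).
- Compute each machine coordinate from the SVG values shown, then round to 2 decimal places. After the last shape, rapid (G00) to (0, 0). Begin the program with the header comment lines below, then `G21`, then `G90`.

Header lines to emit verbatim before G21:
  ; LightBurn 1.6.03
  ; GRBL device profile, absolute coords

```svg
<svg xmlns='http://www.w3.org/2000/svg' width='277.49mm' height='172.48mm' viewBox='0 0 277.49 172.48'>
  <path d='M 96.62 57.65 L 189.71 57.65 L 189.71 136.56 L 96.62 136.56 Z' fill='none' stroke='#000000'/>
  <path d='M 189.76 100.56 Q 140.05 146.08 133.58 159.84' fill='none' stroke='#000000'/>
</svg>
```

; LightBurn 1.6.03
; GRBL device profile, absolute coords
G21
G90
G00 X96.62 Y114.83
M4 S404
G1 X189.71 Y114.83 F2931
G1 X189.71 Y35.92
G1 X96.62 Y35.92
G1 X96.62 Y114.83
M5
G00 X189.76 Y71.92
M4 S404
G1 X171.61 Y54.98 F2931
G1 X156.91 Y40.59
G1 X145.67 Y28.73
G1 X137.90 Y19.41
G1 X133.58 Y12.64
M5
G00 X0.00 Y0.00

Since the viewBox matches the mm dimensions, user units are millimetres directly. The only transform is the Y-flip y_m = 172.48 − y_svg.

Shape 1 is a rectangle drawn with `<path>`. Its stroke #000000 means engrave at S404, F2931. After flipping Y the toolpath is (96.62,114.83) → (189.71,114.83) → (189.71,35.92) → (96.62,35.92) → (96.62,114.83), returning to the start.

Shape 2 is a quadratic bezier drawn with `<path>`. Its stroke #000000 means engrave at S404, F2931. After flipping Y the toolpath is (189.76,71.92) → (171.61,54.98) → (156.91,40.59) → (145.67,28.73) → (137.90,19.41) → (133.58,12.64).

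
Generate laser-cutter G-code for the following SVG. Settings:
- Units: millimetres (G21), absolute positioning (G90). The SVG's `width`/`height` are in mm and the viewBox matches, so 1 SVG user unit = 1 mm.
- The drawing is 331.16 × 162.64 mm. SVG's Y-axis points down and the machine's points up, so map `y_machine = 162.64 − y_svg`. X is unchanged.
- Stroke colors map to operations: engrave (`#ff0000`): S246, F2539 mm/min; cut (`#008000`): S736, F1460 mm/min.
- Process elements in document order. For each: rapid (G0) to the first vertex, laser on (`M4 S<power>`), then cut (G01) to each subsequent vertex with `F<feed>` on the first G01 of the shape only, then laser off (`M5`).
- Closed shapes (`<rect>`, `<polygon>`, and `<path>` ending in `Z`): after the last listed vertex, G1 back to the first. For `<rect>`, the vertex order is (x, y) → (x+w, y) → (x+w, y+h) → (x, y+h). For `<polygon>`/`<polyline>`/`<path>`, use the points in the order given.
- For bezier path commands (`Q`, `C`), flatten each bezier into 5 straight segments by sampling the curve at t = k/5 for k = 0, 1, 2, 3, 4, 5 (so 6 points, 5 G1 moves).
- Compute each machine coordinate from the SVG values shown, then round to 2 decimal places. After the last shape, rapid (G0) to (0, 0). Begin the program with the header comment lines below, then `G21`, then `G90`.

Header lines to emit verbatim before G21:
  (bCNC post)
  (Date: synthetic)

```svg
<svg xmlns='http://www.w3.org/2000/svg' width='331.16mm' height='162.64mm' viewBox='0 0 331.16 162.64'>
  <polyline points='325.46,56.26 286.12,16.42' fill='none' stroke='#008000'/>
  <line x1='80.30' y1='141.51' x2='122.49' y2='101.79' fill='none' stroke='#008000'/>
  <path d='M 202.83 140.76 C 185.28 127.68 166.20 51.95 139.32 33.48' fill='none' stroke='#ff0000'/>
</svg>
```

(bCNC post)
(Date: synthetic)
G21
G90
G0 X325.46 Y106.38
M4 S736
G01 X286.12 Y146.22 F1460
M5
G0 X80.30 Y21.13
M4 S736
G01 X122.49 Y60.85 F1460
M5
G0 X202.83 Y21.88
M4 S246
G01 X192.07 Y36.29 F2539
G01 X180.63 Y59.97
G01 X168.23 Y87.19
G01 X154.56 Y112.17
G01 X139.32 Y129.16
M5
G0 X0.00 Y0.00

1 u = 1 mm; y_m = 162.64 − y.

[1] `<polyline>` line segment, #008000→cut S736 F1460: (325.46,106.38) → (286.12,146.22)

[2] `<line>` line segment, #008000→cut S736 F1460: (80.30,21.13) → (122.49,60.85)

[3] `<path>` cubic bezier, #ff0000→engrave S246 F2539: (202.83,21.88) → (192.07,36.29) → (180.63,59.97) → (168.23,87.19) → (154.56,112.17) → (139.32,129.16)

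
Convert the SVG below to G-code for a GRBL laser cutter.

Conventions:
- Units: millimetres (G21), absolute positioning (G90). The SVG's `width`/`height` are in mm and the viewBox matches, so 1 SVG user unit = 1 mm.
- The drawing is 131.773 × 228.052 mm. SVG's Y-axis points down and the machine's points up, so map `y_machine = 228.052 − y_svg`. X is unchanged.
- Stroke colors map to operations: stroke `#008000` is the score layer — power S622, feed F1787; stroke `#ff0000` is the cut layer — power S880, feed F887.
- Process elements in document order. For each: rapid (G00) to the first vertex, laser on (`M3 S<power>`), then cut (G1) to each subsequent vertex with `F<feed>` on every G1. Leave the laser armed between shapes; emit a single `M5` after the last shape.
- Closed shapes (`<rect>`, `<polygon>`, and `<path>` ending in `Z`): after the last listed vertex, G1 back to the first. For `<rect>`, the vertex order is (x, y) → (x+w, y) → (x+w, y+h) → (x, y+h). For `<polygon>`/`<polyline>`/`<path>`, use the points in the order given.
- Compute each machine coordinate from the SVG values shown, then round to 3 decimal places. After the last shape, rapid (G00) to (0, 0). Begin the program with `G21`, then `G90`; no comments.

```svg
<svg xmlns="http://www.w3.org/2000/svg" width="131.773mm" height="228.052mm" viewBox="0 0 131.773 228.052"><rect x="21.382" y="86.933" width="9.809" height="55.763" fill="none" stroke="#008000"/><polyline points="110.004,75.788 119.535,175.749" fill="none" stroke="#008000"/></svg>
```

G21
G90
G00 X21.382 Y141.119
M3 S622
G1 X31.191 Y141.119 F1787
G1 X31.191 Y85.356 F1787
G1 X21.382 Y85.356 F1787
G1 X21.382 Y141.119 F1787
G00 X110.004 Y152.264
M3 S622
G1 X119.535 Y52.303 F1787
M5
G00 X0.000 Y0.000

Since the viewBox matches the mm dimensions, user units are millimetres directly. The only transform is the Y-flip y_m = 228.052 − y_svg.

Shape 1 is a rectangle drawn with `<rect>`. Its stroke #008000 means score at S622, F1787. After flipping Y the toolpath is (21.382,141.119) → (31.191,141.119) → (31.191,85.356) → (21.382,85.356) → (21.382,141.119), returning to the start.

Shape 2 is a line segment drawn with `<polyline>`. Its stroke #008000 means score at S622, F1787. After flipping Y the toolpath is (110.004,152.264) → (119.535,52.303).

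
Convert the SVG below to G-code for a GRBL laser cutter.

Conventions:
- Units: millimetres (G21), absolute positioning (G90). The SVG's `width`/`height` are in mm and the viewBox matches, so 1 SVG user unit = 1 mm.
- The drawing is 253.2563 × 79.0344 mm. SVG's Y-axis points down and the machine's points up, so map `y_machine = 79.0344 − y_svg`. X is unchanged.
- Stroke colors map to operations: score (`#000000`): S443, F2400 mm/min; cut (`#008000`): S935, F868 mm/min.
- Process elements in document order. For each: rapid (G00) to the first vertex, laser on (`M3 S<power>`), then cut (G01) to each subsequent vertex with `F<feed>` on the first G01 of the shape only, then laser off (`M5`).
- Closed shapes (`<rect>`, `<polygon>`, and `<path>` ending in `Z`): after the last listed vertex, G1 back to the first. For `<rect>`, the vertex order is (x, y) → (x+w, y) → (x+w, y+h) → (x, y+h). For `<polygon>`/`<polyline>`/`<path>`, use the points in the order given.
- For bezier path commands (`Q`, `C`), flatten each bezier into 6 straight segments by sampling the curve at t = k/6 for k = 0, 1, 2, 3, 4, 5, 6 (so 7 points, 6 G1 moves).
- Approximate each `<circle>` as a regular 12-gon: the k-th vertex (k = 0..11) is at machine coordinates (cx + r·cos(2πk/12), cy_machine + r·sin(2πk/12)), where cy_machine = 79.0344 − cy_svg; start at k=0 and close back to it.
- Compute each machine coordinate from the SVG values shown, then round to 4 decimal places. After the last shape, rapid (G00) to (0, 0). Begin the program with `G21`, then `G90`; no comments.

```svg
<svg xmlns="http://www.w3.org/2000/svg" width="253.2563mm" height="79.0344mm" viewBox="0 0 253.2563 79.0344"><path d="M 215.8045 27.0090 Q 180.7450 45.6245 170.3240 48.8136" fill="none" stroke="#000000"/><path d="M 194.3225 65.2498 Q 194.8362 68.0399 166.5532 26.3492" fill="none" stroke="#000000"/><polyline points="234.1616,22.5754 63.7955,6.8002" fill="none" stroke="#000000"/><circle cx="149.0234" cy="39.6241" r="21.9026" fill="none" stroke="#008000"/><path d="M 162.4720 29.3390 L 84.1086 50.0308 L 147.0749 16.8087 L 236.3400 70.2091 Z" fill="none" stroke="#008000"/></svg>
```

G21
G90
G00 X215.8045 Y52.0254
M3 S443
G01 X204.8024 Y46.2487 F2400
G01 X195.1691 Y41.3291
G01 X186.9046 Y37.2665
G01 X180.0089 Y34.0609
G01 X174.4821 Y31.7123
G01 X170.3240 Y30.2208
M5
G00 X194.3225 Y13.7846
M3 S443
G01 X193.6938 Y14.0901 F2400
G01 X191.4653 Y16.8668
G01 X187.6370 Y22.1147
G01 X182.2089 Y29.8337
G01 X175.1810 Y40.0239
G01 X166.5532 Y52.6852
M5
G00 X234.1616 Y56.4590
M3 S443
G01 X63.7955 Y72.2342 F2400
M5
G00 X170.9260 Y39.4103
M3 S935
G01 X167.9916 Y50.3616 F868
G01 X159.9747 Y58.3785
G01 X149.0234 Y61.3129
G01 X138.0721 Y58.3785
G01 X130.0552 Y50.3616
G01 X127.1208 Y39.4103
G01 X130.0552 Y28.4590
G01 X138.0721 Y20.4421
G01 X149.0234 Y17.5077
G01 X159.9747 Y20.4421
G01 X167.9916 Y28.4590
G01 X170.9260 Y39.4103
M5
G00 X162.4720 Y49.6954
M3 S935
G01 X84.1086 Y29.0036 F868
G01 X147.0749 Y62.2257
G01 X236.3400 Y8.8253
G01 X162.4720 Y49.6954
M5
G00 X0.0000 Y0.0000

1 u = 1 mm; y_m = 79.0344 − y.

[1] `<path>` quadratic bezier, #000000→score S443 F2400: (215.8045,52.0254) → (204.8024,46.2487) → (195.1691,41.3291) → (186.9046,37.2665) → (180.0089,34.0609) → (174.4821,31.7123) → (170.3240,30.2208)

[2] `<path>` quadratic bezier, #000000→score S443 F2400: (194.3225,13.7846) → (193.6938,14.0901) → (191.4653,16.8668) → (187.6370,22.1147) → (182.2089,29.8337) → (175.1810,40.0239) → (166.5532,52.6852)

[3] `<polyline>` line segment, #000000→score S443 F2400: (234.1616,56.4590) → (63.7955,72.2342)

[4] `<circle>` circle, #008000→cut S935 F868: (170.9260,39.4103) → (167.9916,50.3616) → (159.9747,58.3785) → (149.0234,61.3129) → (138.0721,58.3785) → (130.0552,50.3616) → (127.1208,39.4103) → (130.0552,28.4590) → (138.0721,20.4421) → (149.0234,17.5077) → (159.9747,20.4421) → (167.9916,28.4590) → (170.9260,39.4103) (closed)

[5] `<path>` closed polygon, #008000→cut S935 F868: (162.4720,49.6954) → (84.1086,29.0036) → (147.0749,62.2257) → (236.3400,8.8253) → (162.4720,49.6954) (closed)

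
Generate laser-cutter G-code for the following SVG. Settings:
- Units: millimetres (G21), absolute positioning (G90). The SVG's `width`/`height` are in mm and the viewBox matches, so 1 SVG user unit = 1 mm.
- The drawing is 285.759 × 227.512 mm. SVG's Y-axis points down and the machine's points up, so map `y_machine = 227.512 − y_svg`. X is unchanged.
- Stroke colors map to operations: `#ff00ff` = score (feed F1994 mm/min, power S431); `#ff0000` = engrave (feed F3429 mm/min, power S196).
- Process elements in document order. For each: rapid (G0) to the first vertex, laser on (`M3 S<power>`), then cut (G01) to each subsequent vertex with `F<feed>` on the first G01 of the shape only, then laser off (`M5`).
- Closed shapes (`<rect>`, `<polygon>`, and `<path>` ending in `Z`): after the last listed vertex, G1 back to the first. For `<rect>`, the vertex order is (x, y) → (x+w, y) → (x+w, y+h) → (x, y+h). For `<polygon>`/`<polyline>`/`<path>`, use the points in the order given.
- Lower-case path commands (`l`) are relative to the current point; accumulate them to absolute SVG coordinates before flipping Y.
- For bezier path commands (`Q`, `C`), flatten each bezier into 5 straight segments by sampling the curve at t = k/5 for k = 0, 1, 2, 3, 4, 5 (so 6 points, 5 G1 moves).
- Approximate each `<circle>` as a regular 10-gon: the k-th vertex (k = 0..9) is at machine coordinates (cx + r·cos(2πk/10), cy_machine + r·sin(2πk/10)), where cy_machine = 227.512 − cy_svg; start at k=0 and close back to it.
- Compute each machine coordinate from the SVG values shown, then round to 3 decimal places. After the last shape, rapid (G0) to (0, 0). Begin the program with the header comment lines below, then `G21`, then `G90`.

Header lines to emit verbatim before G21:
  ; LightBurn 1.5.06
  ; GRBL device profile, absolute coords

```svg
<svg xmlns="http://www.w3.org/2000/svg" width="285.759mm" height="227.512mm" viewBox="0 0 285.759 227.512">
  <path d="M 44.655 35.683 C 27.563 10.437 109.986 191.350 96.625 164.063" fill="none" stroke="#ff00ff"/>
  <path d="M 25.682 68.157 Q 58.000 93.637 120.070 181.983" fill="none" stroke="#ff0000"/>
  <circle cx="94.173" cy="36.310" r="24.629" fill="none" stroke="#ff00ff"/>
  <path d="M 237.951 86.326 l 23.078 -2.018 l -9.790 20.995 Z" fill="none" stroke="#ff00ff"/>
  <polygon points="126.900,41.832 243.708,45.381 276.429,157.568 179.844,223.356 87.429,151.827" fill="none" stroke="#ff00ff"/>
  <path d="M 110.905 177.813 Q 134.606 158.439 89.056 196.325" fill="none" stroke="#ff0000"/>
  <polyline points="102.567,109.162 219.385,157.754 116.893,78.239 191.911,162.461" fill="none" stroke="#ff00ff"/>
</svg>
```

; LightBurn 1.5.06
; GRBL device profile, absolute coords
G21
G90
G0 X44.655 Y191.829
M3 S431
G01 X44.779 Y185.552 F1994
G01 X59.413 Y149.687
G01 X79.181 Y104.122
G01 X94.710 Y68.746
G01 X96.625 Y63.449
M5
G0 X25.682 Y159.355
M3 S196
G01 X39.799 Y146.648 F3429
G01 X56.297 Y128.912
G01 X75.174 Y106.147
G01 X96.432 Y78.353
G01 X120.070 Y45.529
M5
G0 X118.802 Y191.202
M3 S431
G01 X114.098 Y205.679 F1994
G01 X101.784 Y214.626
G01 X86.562 Y214.626
G01 X74.248 Y205.679
G01 X69.544 Y191.202
G01 X74.248 Y176.725
G01 X86.562 Y167.778
G01 X101.784 Y167.778
G01 X114.098 Y176.725
G01 X118.802 Y191.202
M5
G0 X237.951 Y141.186
M3 S431
G01 X261.029 Y143.204 F1994
G01 X251.239 Y122.209
G01 X237.951 Y141.186
M5
G0 X126.900 Y185.680
M3 S431
G01 X243.708 Y182.131 F1994
G01 X276.429 Y69.944
G01 X179.844 Y4.156
G01 X87.429 Y75.685
G01 X126.900 Y185.680
M5
G0 X110.905 Y49.699
M3 S196
G01 X117.615 Y55.158 F3429
G01 X118.786 Y56.037
G01 X114.416 Y52.334
G01 X104.506 Y44.051
G01 X89.056 Y31.187
M5
G0 X102.567 Y118.350
M3 S431
G01 X219.385 Y69.758 F1994
G01 X116.893 Y149.273
G01 X191.911 Y65.051
M5
G0 X0.000 Y0.000

viewBox `0 0 285.759 227.512` with mm width/height → 1 unit = 1 mm. Flip: y_m = 227.512 − y_svg.

**Shape 1** — `<path>` cubic bezier, stroke `#ff00ff` → score (S431, F1994). Control points (SVG): P0=(44.655,35.683), P1=(27.563,10.437), P2=(109.986,191.350), P3=(96.625,164.063); sampled at t=k/5. Machine vertices: (44.655,191.829) → (44.779,185.552) → (59.413,149.687) → (79.181,104.122) → (94.710,68.746) → (96.625,63.449). Open path.

**Shape 2** — `<path>` quadratic bezier, stroke `#ff0000` → engrave (S196, F3429). Control points (SVG): P0=(25.682,68.157), P1=(58.000,93.637), P2=(120.070,181.983); sampled at t=k/5. Machine vertices: (25.682,159.355) → (39.799,146.648) → (56.297,128.912) → (75.174,106.147) → (96.432,78.353) → (120.070,45.529). Open path.

**Shape 3** — `<circle>` circle, stroke `#ff00ff` → score (S431, F1994). Machine vertices: (118.802,191.202) → (114.098,205.679) → (101.784,214.626) → (86.562,214.626) → (74.248,205.679) → (69.544,191.202) → (74.248,176.725) → (86.562,167.778) → (101.784,167.778) → (114.098,176.725) → (118.802,191.202). Closed: final G1 returns to the first vertex.

**Shape 4** — `<path>` regular polygon, stroke `#ff00ff` → score (S431, F1994). Machine vertices: (237.951,141.186) → (261.029,143.204) → (251.239,122.209) → (237.951,141.186). Closed: final G1 returns to the first vertex.

**Shape 5** — `<polygon>` regular polygon, stroke `#ff00ff` → score (S431, F1994). Machine vertices: (126.900,185.680) → (243.708,182.131) → (276.429,69.944) → (179.844,4.156) → (87.429,75.685) → (126.900,185.680). Closed: final G1 returns to the first vertex.

**Shape 6** — `<path>` quadratic bezier, stroke `#ff0000` → engrave (S196, F3429). Control points (SVG): P0=(110.905,177.813), P1=(134.606,158.439), P2=(89.056,196.325); sampled at t=k/5. Machine vertices: (110.905,49.699) → (117.615,55.158) → (118.786,56.037) → (114.416,52.334) → (104.506,44.051) → (89.056,31.187). Open path.

**Shape 7** — `<polyline>` open polyline, stroke `#ff00ff` → score (S431, F1994). Machine vertices: (102.567,118.350) → (219.385,69.758) → (116.893,149.273) → (191.911,65.051). Open path.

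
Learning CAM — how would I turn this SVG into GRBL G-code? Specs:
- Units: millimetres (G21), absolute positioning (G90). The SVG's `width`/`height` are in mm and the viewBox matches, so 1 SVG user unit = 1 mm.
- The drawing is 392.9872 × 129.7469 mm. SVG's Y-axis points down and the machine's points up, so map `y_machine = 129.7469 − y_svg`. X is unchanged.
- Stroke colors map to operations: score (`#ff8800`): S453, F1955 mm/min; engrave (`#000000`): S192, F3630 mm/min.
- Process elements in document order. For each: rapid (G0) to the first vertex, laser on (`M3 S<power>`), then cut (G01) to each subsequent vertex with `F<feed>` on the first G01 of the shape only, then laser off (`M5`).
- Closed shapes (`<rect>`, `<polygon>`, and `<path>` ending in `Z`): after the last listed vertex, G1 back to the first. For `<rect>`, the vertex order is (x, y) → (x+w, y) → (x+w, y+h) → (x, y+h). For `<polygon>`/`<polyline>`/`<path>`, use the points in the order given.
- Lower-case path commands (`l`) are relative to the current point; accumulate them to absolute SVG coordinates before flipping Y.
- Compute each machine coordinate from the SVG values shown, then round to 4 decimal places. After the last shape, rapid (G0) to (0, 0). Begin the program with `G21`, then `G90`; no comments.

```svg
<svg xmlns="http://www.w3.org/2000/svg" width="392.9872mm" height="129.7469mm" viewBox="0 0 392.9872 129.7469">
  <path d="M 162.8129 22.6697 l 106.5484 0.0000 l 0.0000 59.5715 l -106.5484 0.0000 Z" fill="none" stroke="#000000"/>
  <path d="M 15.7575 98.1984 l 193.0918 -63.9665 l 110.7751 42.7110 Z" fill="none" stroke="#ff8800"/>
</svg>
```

G21
G90
G0 X162.8129 Y107.0772
M3 S192
G01 X269.3613 Y107.0772 F3630
G01 X269.3613 Y47.5057
G01 X162.8129 Y47.5057
G01 X162.8129 Y107.0772
M5
G0 X15.7575 Y31.5485
M3 S453
G01 X208.8493 Y95.5150 F1955
G01 X319.6244 Y52.8040
G01 X15.7575 Y31.5485
M5
G0 X0.0000 Y0.0000

Since the viewBox matches the mm dimensions, user units are millimetres directly. The only transform is the Y-flip y_m = 129.7469 − y_svg.

Shape 1 is a rectangle drawn with `<path>`. Its stroke #000000 means engrave at S192, F3630. After flipping Y the toolpath is (162.8129,107.0772) → (269.3613,107.0772) → (269.3613,47.5057) → (162.8129,47.5057) → (162.8129,107.0772), returning to the start.

Shape 2 is a closed polygon drawn with `<path>`. Its stroke #ff8800 means score at S453, F1955. After flipping Y the toolpath is (15.7575,31.5485) → (208.8493,95.5150) → (319.6244,52.8040) → (15.7575,31.5485), returning to the start.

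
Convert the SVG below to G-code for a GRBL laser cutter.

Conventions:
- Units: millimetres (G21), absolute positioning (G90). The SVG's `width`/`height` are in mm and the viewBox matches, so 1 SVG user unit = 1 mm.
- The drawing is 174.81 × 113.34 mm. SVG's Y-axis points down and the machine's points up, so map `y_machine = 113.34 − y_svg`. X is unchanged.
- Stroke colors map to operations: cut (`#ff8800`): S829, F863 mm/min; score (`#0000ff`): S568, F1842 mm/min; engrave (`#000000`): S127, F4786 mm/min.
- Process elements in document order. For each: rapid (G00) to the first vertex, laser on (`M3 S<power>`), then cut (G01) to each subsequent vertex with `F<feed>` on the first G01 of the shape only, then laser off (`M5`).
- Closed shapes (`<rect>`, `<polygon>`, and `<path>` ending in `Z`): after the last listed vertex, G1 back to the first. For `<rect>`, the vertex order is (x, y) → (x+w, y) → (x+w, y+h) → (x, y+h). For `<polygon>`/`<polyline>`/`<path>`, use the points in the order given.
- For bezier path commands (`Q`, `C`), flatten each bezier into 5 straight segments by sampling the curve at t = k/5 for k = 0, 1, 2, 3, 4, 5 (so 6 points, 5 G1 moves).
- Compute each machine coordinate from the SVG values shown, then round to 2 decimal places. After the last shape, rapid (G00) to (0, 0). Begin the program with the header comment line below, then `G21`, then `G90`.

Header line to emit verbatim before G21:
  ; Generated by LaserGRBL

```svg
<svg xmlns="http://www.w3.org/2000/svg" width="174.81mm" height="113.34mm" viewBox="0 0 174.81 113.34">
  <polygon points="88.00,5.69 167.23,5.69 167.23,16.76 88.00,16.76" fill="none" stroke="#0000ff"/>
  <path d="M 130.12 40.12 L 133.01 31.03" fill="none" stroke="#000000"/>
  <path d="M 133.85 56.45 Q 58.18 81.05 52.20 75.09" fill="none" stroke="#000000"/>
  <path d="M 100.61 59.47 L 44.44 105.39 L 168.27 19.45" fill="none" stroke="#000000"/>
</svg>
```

viewBox `0 0 174.81 113.34` with mm width/height → 1 unit = 1 mm. Flip: y_m = 113.34 − y_svg.

**Shape 1** — `<polygon>` rectangle, stroke `#0000ff` → score (S568, F1842). Machine vertices: (88.00,107.65) → (167.23,107.65) → (167.23,96.58) → (88.00,96.58) → (88.00,107.65). Closed: final G1 returns to the first vertex.

**Shape 2** — `<path>` line segment, stroke `#000000` → engrave (S127, F4786). Machine vertices: (130.12,73.22) → (133.01,82.31). Open path.

**Shape 3** — `<path>` quadratic bezier, stroke `#000000` → engrave (S127, F4786). Control points (SVG): P0=(133.85,56.45), P1=(58.18,81.05), P2=(52.20,75.09); sampled at t=k/5. Machine vertices: (133.85,56.89) → (106.37,48.27) → (84.46,42.10) → (68.13,38.37) → (57.38,37.09) → (52.20,38.25). Open path.

**Shape 4** — `<path>` open polyline, stroke `#000000` → engrave (S127, F4786). Machine vertices: (100.61,53.87) → (44.44,7.95) → (168.27,93.89). Open path.

; Generated by LaserGRBL
G21
G90
G00 X88.00 Y107.65
M3 S568
G01 X167.23 Y107.65 F1842
G01 X167.23 Y96.58
G01 X88.00 Y96.58
G01 X88.00 Y107.65
M5
G00 X130.12 Y73.22
M3 S127
G01 X133.01 Y82.31 F4786
M5
G00 X133.85 Y56.89
M3 S127
G01 X106.37 Y48.27 F4786
G01 X84.46 Y42.10
G01 X68.13 Y38.37
G01 X57.38 Y37.09
G01 X52.20 Y38.25
M5
G00 X100.61 Y53.87
M3 S127
G01 X44.44 Y7.95 F4786
G01 X168.27 Y93.89
M5
G00 X0.00 Y0.00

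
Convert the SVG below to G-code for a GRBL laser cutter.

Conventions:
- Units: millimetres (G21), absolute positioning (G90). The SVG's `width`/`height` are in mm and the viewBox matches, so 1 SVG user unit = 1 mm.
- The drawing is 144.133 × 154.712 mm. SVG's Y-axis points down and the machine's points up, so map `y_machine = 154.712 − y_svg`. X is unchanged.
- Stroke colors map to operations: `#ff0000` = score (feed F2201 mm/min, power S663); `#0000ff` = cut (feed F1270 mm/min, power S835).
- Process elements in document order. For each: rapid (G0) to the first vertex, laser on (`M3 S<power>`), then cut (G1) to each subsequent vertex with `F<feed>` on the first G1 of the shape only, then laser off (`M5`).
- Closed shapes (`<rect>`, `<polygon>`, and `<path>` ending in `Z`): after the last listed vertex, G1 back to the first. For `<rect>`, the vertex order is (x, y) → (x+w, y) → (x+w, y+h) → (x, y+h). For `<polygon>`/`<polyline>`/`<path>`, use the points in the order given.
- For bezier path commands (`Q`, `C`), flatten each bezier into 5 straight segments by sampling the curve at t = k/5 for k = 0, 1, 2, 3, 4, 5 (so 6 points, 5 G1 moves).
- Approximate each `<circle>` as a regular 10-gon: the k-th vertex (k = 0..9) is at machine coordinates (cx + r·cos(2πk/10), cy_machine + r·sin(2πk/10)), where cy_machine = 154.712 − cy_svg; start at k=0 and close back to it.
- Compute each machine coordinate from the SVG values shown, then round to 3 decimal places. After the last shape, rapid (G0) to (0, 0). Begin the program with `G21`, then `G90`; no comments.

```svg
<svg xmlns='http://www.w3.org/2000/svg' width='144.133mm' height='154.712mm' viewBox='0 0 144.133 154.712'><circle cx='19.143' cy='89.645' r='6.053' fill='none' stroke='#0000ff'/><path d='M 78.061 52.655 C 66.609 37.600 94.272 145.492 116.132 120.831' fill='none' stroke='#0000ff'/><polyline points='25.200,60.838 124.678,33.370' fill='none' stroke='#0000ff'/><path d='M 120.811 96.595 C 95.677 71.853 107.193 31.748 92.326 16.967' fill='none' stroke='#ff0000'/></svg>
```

G21
G90
G0 X25.196 Y65.067
M3 S835
G1 X24.040 Y68.625 F1270
G1 X21.013 Y70.824
G1 X17.273 Y70.824
G1 X14.246 Y68.625
G1 X13.090 Y65.067
G1 X14.246 Y61.509
G1 X17.273 Y59.310
G1 X21.013 Y59.310
G1 X24.040 Y61.509
G1 X25.196 Y65.067
M5
G0 X78.061 Y102.057
M3 S835
G1 X75.524 Y98.380 F1270
G1 X80.219 Y77.460
G1 X89.989 Y51.561
G1 X102.679 Y32.947
G1 X116.132 Y33.881
M5
G0 X25.200 Y93.874
M3 S835
G1 X124.678 Y121.342 F1270
M5
G0 X120.811 Y58.117
M3 S663
G1 X109.624 Y74.480 F2201
G1 X104.208 Y92.578
G1 X101.537 Y110.456
G1 X98.585 Y126.163
G1 X92.326 Y137.745
M5
G0 X0.000 Y0.000

Since the viewBox matches the mm dimensions, user units are millimetres directly. The only transform is the Y-flip y_m = 154.712 − y_svg.

Shape 1 is a circle drawn with `<circle>`. Its stroke #0000ff means cut at S835, F1270. After flipping Y the toolpath is (25.196,65.067) → (24.040,68.625) → (21.013,70.824) → (17.273,70.824) → (14.246,68.625) → (13.090,65.067) → (14.246,61.509) → (17.273,59.310) → (21.013,59.310) → (24.040,61.509) → (25.196,65.067), returning to the start.

Shape 2 is a cubic bezier drawn with `<path>`. Its stroke #0000ff means cut at S835, F1270. After flipping Y the toolpath is (78.061,102.057) → (75.524,98.380) → (80.219,77.460) → (89.989,51.561) → (102.679,32.947) → (116.132,33.881).

Shape 3 is a line segment drawn with `<polyline>`. Its stroke #0000ff means cut at S835, F1270. After flipping Y the toolpath is (25.200,93.874) → (124.678,121.342).

Shape 4 is a cubic bezier drawn with `<path>`. Its stroke #ff0000 means score at S663, F2201. After flipping Y the toolpath is (120.811,58.117) → (109.624,74.480) → (104.208,92.578) → (101.537,110.456) → (98.585,126.163) → (92.326,137.745).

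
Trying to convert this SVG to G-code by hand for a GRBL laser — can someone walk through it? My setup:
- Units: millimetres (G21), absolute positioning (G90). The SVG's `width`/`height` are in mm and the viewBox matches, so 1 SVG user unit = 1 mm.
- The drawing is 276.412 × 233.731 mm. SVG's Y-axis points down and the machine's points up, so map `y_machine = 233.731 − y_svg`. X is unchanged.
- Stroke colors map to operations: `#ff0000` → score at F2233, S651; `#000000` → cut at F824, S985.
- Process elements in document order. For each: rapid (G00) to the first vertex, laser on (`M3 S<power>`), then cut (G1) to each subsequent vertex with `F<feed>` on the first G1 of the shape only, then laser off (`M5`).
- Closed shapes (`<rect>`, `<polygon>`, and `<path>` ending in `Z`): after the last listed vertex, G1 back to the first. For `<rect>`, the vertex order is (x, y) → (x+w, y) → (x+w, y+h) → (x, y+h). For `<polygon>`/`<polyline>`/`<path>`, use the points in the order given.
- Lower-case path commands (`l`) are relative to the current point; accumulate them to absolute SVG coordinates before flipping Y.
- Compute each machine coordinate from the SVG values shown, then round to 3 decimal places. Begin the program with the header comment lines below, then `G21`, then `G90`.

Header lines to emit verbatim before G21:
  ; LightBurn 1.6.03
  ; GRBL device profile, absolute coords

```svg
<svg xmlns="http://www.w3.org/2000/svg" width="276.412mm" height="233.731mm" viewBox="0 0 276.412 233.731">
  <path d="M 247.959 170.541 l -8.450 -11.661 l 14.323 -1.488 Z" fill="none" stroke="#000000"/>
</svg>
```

; LightBurn 1.6.03
; GRBL device profile, absolute coords
G21
G90
G00 X247.959 Y63.190
M3 S985
G1 X239.509 Y74.851 F824
G1 X253.832 Y76.339
G1 X247.959 Y63.190
M5

viewBox `0 0 276.412 233.731` with mm width/height → 1 unit = 1 mm. Flip: y_m = 233.731 − y_svg.

**Shape 1** — `<path>` regular polygon, stroke `#000000` → cut (S985, F824). Machine vertices: (247.959,63.190) → (239.509,74.851) → (253.832,76.339) → (247.959,63.190). Closed: final G1 returns to the first vertex.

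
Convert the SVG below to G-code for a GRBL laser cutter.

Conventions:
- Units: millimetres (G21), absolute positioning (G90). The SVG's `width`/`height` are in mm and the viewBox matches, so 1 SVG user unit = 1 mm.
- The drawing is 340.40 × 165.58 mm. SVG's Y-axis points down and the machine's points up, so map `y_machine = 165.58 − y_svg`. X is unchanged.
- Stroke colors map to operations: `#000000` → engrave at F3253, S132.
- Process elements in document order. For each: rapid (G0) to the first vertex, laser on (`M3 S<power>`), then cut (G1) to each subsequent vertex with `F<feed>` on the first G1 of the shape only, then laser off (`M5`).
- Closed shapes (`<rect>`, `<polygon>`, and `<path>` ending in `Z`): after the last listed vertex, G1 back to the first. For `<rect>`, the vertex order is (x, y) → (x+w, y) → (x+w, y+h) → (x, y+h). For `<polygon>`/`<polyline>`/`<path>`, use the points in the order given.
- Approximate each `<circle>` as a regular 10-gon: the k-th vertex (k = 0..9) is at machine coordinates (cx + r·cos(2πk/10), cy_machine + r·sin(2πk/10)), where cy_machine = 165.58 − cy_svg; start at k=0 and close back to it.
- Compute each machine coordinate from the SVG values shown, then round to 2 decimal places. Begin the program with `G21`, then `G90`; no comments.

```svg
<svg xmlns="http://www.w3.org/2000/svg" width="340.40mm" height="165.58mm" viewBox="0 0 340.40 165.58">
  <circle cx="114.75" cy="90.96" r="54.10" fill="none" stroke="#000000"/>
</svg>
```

G21
G90
G0 X168.85 Y74.62
M3 S132
G1 X158.52 Y106.42 F3253
G1 X131.47 Y126.07
G1 X98.03 Y126.07
G1 X70.98 Y106.42
G1 X60.65 Y74.62
G1 X70.98 Y42.82
G1 X98.03 Y23.17
G1 X131.47 Y23.17
G1 X158.52 Y42.82
G1 X168.85 Y74.62
M5

Since the viewBox matches the mm dimensions, user units are millimetres directly. The only transform is the Y-flip y_m = 165.58 − y_svg.

Shape 1 is a circle drawn with `<circle>`. Its stroke #000000 means engrave at S132, F3253. After flipping Y the toolpath is (168.85,74.62) → (158.52,106.42) → (131.47,126.07) → (98.03,126.07) → (70.98,106.42) → (60.65,74.62) → (70.98,42.82) → (98.03,23.17) → (131.47,23.17) → (158.52,42.82) → (168.85,74.62), returning to the start.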